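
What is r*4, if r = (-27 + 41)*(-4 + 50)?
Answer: 2576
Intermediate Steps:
r = 644 (r = 14*46 = 644)
r*4 = 644*4 = 2576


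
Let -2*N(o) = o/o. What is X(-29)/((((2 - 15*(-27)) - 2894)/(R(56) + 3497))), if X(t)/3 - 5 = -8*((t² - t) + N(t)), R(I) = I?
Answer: 24696903/829 ≈ 29791.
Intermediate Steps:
N(o) = -½ (N(o) = -o/(2*o) = -½*1 = -½)
X(t) = 27 - 24*t² + 24*t (X(t) = 15 + 3*(-8*((t² - t) - ½)) = 15 + 3*(-8*(-½ + t² - t)) = 15 + 3*(4 - 8*t² + 8*t) = 15 + (12 - 24*t² + 24*t) = 27 - 24*t² + 24*t)
X(-29)/((((2 - 15*(-27)) - 2894)/(R(56) + 3497))) = (27 - 24*(-29)² + 24*(-29))/((((2 - 15*(-27)) - 2894)/(56 + 3497))) = (27 - 24*841 - 696)/((((2 + 405) - 2894)/3553)) = (27 - 20184 - 696)/(((407 - 2894)*(1/3553))) = -20853/((-2487*1/3553)) = -20853/(-2487/3553) = -20853*(-3553/2487) = 24696903/829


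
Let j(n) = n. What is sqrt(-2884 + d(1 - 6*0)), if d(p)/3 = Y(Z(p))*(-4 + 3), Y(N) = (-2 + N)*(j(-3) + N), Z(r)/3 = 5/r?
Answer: 2*I*sqrt(838) ≈ 57.896*I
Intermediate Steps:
Z(r) = 15/r (Z(r) = 3*(5/r) = 15/r)
Y(N) = (-3 + N)*(-2 + N) (Y(N) = (-2 + N)*(-3 + N) = (-3 + N)*(-2 + N))
d(p) = -18 - 675/p**2 + 225/p (d(p) = 3*((6 + (15/p)**2 - 75/p)*(-4 + 3)) = 3*((6 + 225/p**2 - 75/p)*(-1)) = 3*((6 - 75/p + 225/p**2)*(-1)) = 3*(-6 - 225/p**2 + 75/p) = -18 - 675/p**2 + 225/p)
sqrt(-2884 + d(1 - 6*0)) = sqrt(-2884 + (-18 - 675/(1 - 6*0)**2 + 225/(1 - 6*0))) = sqrt(-2884 + (-18 - 675/(1 + 0)**2 + 225/(1 + 0))) = sqrt(-2884 + (-18 - 675/1**2 + 225/1)) = sqrt(-2884 + (-18 - 675*1 + 225*1)) = sqrt(-2884 + (-18 - 675 + 225)) = sqrt(-2884 - 468) = sqrt(-3352) = 2*I*sqrt(838)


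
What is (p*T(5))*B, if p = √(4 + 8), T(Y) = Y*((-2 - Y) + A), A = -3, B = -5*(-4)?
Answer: -2000*√3 ≈ -3464.1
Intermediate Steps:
B = 20
T(Y) = Y*(-5 - Y) (T(Y) = Y*((-2 - Y) - 3) = Y*(-5 - Y))
p = 2*√3 (p = √12 = 2*√3 ≈ 3.4641)
(p*T(5))*B = ((2*√3)*(-1*5*(5 + 5)))*20 = ((2*√3)*(-1*5*10))*20 = ((2*√3)*(-50))*20 = -100*√3*20 = -2000*√3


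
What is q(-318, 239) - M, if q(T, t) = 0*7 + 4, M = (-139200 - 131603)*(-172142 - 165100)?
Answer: -91326145322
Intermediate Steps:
M = 91326145326 (M = -270803*(-337242) = 91326145326)
q(T, t) = 4 (q(T, t) = 0 + 4 = 4)
q(-318, 239) - M = 4 - 1*91326145326 = 4 - 91326145326 = -91326145322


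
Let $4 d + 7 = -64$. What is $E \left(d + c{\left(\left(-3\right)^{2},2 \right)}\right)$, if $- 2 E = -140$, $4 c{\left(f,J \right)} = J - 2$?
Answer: $- \frac{2485}{2} \approx -1242.5$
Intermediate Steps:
$d = - \frac{71}{4}$ ($d = - \frac{7}{4} + \frac{1}{4} \left(-64\right) = - \frac{7}{4} - 16 = - \frac{71}{4} \approx -17.75$)
$c{\left(f,J \right)} = - \frac{1}{2} + \frac{J}{4}$ ($c{\left(f,J \right)} = \frac{J - 2}{4} = \frac{-2 + J}{4} = - \frac{1}{2} + \frac{J}{4}$)
$E = 70$ ($E = \left(- \frac{1}{2}\right) \left(-140\right) = 70$)
$E \left(d + c{\left(\left(-3\right)^{2},2 \right)}\right) = 70 \left(- \frac{71}{4} + \left(- \frac{1}{2} + \frac{1}{4} \cdot 2\right)\right) = 70 \left(- \frac{71}{4} + \left(- \frac{1}{2} + \frac{1}{2}\right)\right) = 70 \left(- \frac{71}{4} + 0\right) = 70 \left(- \frac{71}{4}\right) = - \frac{2485}{2}$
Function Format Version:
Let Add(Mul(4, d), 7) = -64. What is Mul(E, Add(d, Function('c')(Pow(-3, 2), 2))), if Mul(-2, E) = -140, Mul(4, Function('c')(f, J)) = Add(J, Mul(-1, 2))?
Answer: Rational(-2485, 2) ≈ -1242.5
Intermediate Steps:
d = Rational(-71, 4) (d = Add(Rational(-7, 4), Mul(Rational(1, 4), -64)) = Add(Rational(-7, 4), -16) = Rational(-71, 4) ≈ -17.750)
Function('c')(f, J) = Add(Rational(-1, 2), Mul(Rational(1, 4), J)) (Function('c')(f, J) = Mul(Rational(1, 4), Add(J, Mul(-1, 2))) = Mul(Rational(1, 4), Add(J, -2)) = Mul(Rational(1, 4), Add(-2, J)) = Add(Rational(-1, 2), Mul(Rational(1, 4), J)))
E = 70 (E = Mul(Rational(-1, 2), -140) = 70)
Mul(E, Add(d, Function('c')(Pow(-3, 2), 2))) = Mul(70, Add(Rational(-71, 4), Add(Rational(-1, 2), Mul(Rational(1, 4), 2)))) = Mul(70, Add(Rational(-71, 4), Add(Rational(-1, 2), Rational(1, 2)))) = Mul(70, Add(Rational(-71, 4), 0)) = Mul(70, Rational(-71, 4)) = Rational(-2485, 2)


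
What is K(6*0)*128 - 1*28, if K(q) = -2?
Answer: -284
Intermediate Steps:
K(6*0)*128 - 1*28 = -2*128 - 1*28 = -256 - 28 = -284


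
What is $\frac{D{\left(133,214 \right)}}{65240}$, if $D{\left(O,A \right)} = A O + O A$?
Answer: $\frac{2033}{2330} \approx 0.87253$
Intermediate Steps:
$D{\left(O,A \right)} = 2 A O$ ($D{\left(O,A \right)} = A O + A O = 2 A O$)
$\frac{D{\left(133,214 \right)}}{65240} = \frac{2 \cdot 214 \cdot 133}{65240} = 56924 \cdot \frac{1}{65240} = \frac{2033}{2330}$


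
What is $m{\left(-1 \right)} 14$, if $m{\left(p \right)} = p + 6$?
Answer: $70$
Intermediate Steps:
$m{\left(p \right)} = 6 + p$
$m{\left(-1 \right)} 14 = \left(6 - 1\right) 14 = 5 \cdot 14 = 70$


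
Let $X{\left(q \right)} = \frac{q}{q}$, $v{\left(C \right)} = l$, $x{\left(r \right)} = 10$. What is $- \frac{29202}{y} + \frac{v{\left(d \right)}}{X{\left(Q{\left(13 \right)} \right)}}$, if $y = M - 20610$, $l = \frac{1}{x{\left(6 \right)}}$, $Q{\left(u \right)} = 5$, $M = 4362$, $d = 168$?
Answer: $\frac{25689}{13540} \approx 1.8973$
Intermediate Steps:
$l = \frac{1}{10} \approx 0.1$
$v{\left(C \right)} = \frac{1}{10}$
$y = -16248$ ($y = 4362 - 20610 = -16248$)
$X{\left(q \right)} = 1$
$- \frac{29202}{y} + \frac{v{\left(d \right)}}{X{\left(Q{\left(13 \right)} \right)}} = - \frac{29202}{-16248} + \frac{1}{10 \cdot 1} = \left(-29202\right) \left(- \frac{1}{16248}\right) + \frac{1}{10} \cdot 1 = \frac{4867}{2708} + \frac{1}{10} = \frac{25689}{13540}$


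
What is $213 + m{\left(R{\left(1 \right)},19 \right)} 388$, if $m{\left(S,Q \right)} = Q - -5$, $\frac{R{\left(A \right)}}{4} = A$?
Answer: $9525$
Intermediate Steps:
$R{\left(A \right)} = 4 A$
$m{\left(S,Q \right)} = 5 + Q$ ($m{\left(S,Q \right)} = Q + 5 = 5 + Q$)
$213 + m{\left(R{\left(1 \right)},19 \right)} 388 = 213 + \left(5 + 19\right) 388 = 213 + 24 \cdot 388 = 213 + 9312 = 9525$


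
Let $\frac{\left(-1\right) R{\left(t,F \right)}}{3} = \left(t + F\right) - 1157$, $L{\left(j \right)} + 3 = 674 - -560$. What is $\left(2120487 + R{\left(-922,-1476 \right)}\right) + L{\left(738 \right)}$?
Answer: $2132383$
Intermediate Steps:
$L{\left(j \right)} = 1231$ ($L{\left(j \right)} = -3 + \left(674 - -560\right) = -3 + \left(674 + 560\right) = -3 + 1234 = 1231$)
$R{\left(t,F \right)} = 3471 - 3 F - 3 t$ ($R{\left(t,F \right)} = - 3 \left(\left(t + F\right) - 1157\right) = - 3 \left(\left(F + t\right) - 1157\right) = - 3 \left(-1157 + F + t\right) = 3471 - 3 F - 3 t$)
$\left(2120487 + R{\left(-922,-1476 \right)}\right) + L{\left(738 \right)} = \left(2120487 - -10665\right) + 1231 = \left(2120487 + \left(3471 + 4428 + 2766\right)\right) + 1231 = \left(2120487 + 10665\right) + 1231 = 2131152 + 1231 = 2132383$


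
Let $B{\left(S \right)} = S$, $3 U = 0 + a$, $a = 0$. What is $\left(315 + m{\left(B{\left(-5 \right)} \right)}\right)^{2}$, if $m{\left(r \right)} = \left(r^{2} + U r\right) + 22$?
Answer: $131044$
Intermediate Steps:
$U = 0$ ($U = \frac{0 + 0}{3} = \frac{1}{3} \cdot 0 = 0$)
$m{\left(r \right)} = 22 + r^{2}$ ($m{\left(r \right)} = \left(r^{2} + 0 r\right) + 22 = \left(r^{2} + 0\right) + 22 = r^{2} + 22 = 22 + r^{2}$)
$\left(315 + m{\left(B{\left(-5 \right)} \right)}\right)^{2} = \left(315 + \left(22 + \left(-5\right)^{2}\right)\right)^{2} = \left(315 + \left(22 + 25\right)\right)^{2} = \left(315 + 47\right)^{2} = 362^{2} = 131044$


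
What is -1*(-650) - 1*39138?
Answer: -38488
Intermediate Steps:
-1*(-650) - 1*39138 = 650 - 39138 = -38488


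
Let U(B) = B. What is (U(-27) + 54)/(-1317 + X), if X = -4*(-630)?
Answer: 9/401 ≈ 0.022444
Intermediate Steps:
X = 2520
(U(-27) + 54)/(-1317 + X) = (-27 + 54)/(-1317 + 2520) = 27/1203 = (1/1203)*27 = 9/401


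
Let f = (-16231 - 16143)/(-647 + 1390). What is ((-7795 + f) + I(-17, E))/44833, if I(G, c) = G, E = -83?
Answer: -5836690/33310919 ≈ -0.17522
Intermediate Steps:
f = -32374/743 ≈ -43.572
((-7795 + f) + I(-17, E))/44833 = ((-7795 - 32374/743) - 17)/44833 = (-5824059/743 - 17)*(1/44833) = -5836690/743*1/44833 = -5836690/33310919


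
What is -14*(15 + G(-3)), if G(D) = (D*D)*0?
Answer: -210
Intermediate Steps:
G(D) = 0 (G(D) = D²*0 = 0)
-14*(15 + G(-3)) = -14*(15 + 0) = -14*15 = -210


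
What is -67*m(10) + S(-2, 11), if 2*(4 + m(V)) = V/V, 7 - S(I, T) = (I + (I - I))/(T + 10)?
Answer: 10147/42 ≈ 241.60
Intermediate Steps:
S(I, T) = 7 - I/(10 + T) (S(I, T) = 7 - (I + (I - I))/(T + 10) = 7 - (I + 0)/(10 + T) = 7 - I/(10 + T))
m(V) = -7/2 (m(V) = -4 + (V/V)/2 = -4 + (½)*1 = -4 + ½ = -7/2)
-67*m(10) + S(-2, 11) = -67*(-7/2) + (70 - 1*(-2) + 7*11)/(10 + 11) = 469/2 + (70 + 2 + 77)/21 = 469/2 + (1/21)*149 = 469/2 + 149/21 = 10147/42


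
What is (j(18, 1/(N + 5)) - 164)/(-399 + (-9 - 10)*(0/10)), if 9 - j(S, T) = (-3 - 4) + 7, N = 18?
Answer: 155/399 ≈ 0.38847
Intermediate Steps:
j(S, T) = 9 (j(S, T) = 9 - ((-3 - 4) + 7) = 9 - (-7 + 7) = 9 - 1*0 = 9 + 0 = 9)
(j(18, 1/(N + 5)) - 164)/(-399 + (-9 - 10)*(0/10)) = (9 - 164)/(-399 + (-9 - 10)*(0/10)) = -155/(-399 - 0/10) = -155/(-399 - 19*0) = -155/(-399 + 0) = -155/(-399) = -155*(-1/399) = 155/399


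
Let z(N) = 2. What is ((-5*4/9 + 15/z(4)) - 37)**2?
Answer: 326041/324 ≈ 1006.3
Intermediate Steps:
((-5*4/9 + 15/z(4)) - 37)**2 = ((-5*4/9 + 15/2) - 37)**2 = ((-20*1/9 + 15*(1/2)) - 37)**2 = ((-20/9 + 15/2) - 37)**2 = (95/18 - 37)**2 = (-571/18)**2 = 326041/324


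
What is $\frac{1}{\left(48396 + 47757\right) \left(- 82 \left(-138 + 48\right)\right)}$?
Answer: $\frac{1}{709609140} \approx 1.4092 \cdot 10^{-9}$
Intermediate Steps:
$\frac{1}{\left(48396 + 47757\right) \left(- 82 \left(-138 + 48\right)\right)} = \frac{1}{96153 \left(\left(-82\right) \left(-90\right)\right)} = \frac{1}{96153 \cdot 7380} = \frac{1}{96153} \cdot \frac{1}{7380} = \frac{1}{709609140}$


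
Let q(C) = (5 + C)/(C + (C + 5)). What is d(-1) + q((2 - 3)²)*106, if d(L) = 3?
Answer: 657/7 ≈ 93.857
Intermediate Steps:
q(C) = (5 + C)/(5 + 2*C) (q(C) = (5 + C)/(C + (5 + C)) = (5 + C)/(5 + 2*C))
d(-1) + q((2 - 3)²)*106 = 3 + ((5 + (2 - 3)²)/(5 + 2*(2 - 3)²))*106 = 3 + ((5 + (-1)²)/(5 + 2*(-1)²))*106 = 3 + ((5 + 1)/(5 + 2*1))*106 = 3 + (6/(5 + 2))*106 = 3 + (6/7)*106 = 3 + 636/7 = 657/7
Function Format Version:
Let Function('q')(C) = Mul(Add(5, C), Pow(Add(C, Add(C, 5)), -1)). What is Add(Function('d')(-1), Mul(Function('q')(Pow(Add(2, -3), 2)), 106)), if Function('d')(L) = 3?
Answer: Rational(657, 7) ≈ 93.857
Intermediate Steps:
Function('q')(C) = Mul(Pow(Add(5, Mul(2, C)), -1), Add(5, C)) (Function('q')(C) = Mul(Add(5, C), Pow(Add(C, Add(5, C)), -1)) = Mul(Add(5, C), Pow(Add(5, Mul(2, C)), -1)) = Mul(Pow(Add(5, Mul(2, C)), -1), Add(5, C)))
Add(Function('d')(-1), Mul(Function('q')(Pow(Add(2, -3), 2)), 106)) = Add(3, Mul(Mul(Pow(Add(5, Mul(2, Pow(Add(2, -3), 2))), -1), Add(5, Pow(Add(2, -3), 2))), 106)) = Add(3, Mul(Mul(Pow(Add(5, Mul(2, Pow(-1, 2))), -1), Add(5, Pow(-1, 2))), 106)) = Add(3, Mul(Mul(Pow(Add(5, Mul(2, 1)), -1), Add(5, 1)), 106)) = Add(3, Mul(Mul(Pow(Add(5, 2), -1), 6), 106)) = Add(3, Mul(Mul(Pow(7, -1), 6), 106)) = Add(3, Mul(Mul(Rational(1, 7), 6), 106)) = Add(3, Mul(Rational(6, 7), 106)) = Add(3, Rational(636, 7)) = Rational(657, 7)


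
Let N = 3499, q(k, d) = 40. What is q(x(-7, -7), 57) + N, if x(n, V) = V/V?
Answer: 3539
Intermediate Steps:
x(n, V) = 1
q(x(-7, -7), 57) + N = 40 + 3499 = 3539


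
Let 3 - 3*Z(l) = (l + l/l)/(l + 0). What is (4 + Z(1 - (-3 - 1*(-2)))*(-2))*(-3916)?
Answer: -11748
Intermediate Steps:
Z(l) = 1 - (1 + l)/(3*l) (Z(l) = 1 - (l + l/l)/(3*(l + 0)) = 1 - (l + 1)/(3*l) = 1 - (1 + l)/(3*l))
(4 + Z(1 - (-3 - 1*(-2)))*(-2))*(-3916) = (4 + ((-1 + 2*(1 - (-3 - 1*(-2))))/(3*(1 - (-3 - 1*(-2)))))*(-2))*(-3916) = (4 + ((-1 + 2*(1 - (-3 + 2)))/(3*(1 - (-3 + 2))))*(-2))*(-3916) = (4 + ((-1 + 2*(1 - 1*(-1)))/(3*(1 - 1*(-1))))*(-2))*(-3916) = (4 + ((-1 + 2*(1 + 1))/(3*(1 + 1)))*(-2))*(-3916) = (4 + ((⅓)*(-1 + 2*2)/2)*(-2))*(-3916) = (4 + ((⅓)*(½)*(-1 + 4))*(-2))*(-3916) = (4 + ((⅓)*(½)*3)*(-2))*(-3916) = (4 + (½)*(-2))*(-3916) = (4 - 1)*(-3916) = 3*(-3916) = -11748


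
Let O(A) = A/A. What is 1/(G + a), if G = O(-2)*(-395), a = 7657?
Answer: 1/7262 ≈ 0.00013770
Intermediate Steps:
O(A) = 1
G = -395 (G = 1*(-395) = -395)
1/(G + a) = 1/(-395 + 7657) = 1/7262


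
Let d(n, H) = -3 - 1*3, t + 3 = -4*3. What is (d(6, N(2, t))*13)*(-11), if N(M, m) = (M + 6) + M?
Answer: 858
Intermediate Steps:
t = -15 (t = -3 - 4*3 = -3 - 12 = -15)
N(M, m) = 6 + 2*M (N(M, m) = (6 + M) + M = 6 + 2*M)
d(n, H) = -6 (d(n, H) = -3 - 3 = -6)
(d(6, N(2, t))*13)*(-11) = -6*13*(-11) = -78*(-11) = 858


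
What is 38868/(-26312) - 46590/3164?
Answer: -42151701/2601599 ≈ -16.202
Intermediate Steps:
38868/(-26312) - 46590/3164 = 38868*(-1/26312) - 46590*1/3164 = -9717/6578 - 23295/1582 = -42151701/2601599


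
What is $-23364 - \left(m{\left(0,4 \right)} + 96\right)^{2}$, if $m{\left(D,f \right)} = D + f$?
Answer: $-33364$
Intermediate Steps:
$-23364 - \left(m{\left(0,4 \right)} + 96\right)^{2} = -23364 - \left(\left(0 + 4\right) + 96\right)^{2} = -23364 - \left(4 + 96\right)^{2} = -23364 - 100^{2} = -23364 - 10000 = -33364$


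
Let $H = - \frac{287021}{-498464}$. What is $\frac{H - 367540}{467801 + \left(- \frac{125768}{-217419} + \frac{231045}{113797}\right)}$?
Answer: $- \frac{4532794557861773792277}{5769333879561923924416} \approx -0.78567$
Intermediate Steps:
$H = \frac{287021}{498464}$ ($H = \left(-287021\right) \left(- \frac{1}{498464}\right) = \frac{287021}{498464} \approx 0.57581$)
$\frac{H - 367540}{467801 + \left(- \frac{125768}{-217419} + \frac{231045}{113797}\right)} = \frac{\frac{287021}{498464} - 367540}{467801 + \left(- \frac{125768}{-217419} + \frac{231045}{113797}\right)} = - \frac{183205171539}{498464 \left(467801 + \left(\left(-125768\right) \left(- \frac{1}{217419}\right) + 231045 \cdot \frac{1}{113797}\right)\right)} = - \frac{183205171539}{498464 \left(467801 + \left(\frac{125768}{217419} + \frac{231045}{113797}\right)\right)} = - \frac{183205171539}{498464 \left(467801 + \frac{64545593951}{24741629943}\right)} = - \frac{183205171539}{498464 \cdot \frac{11574223774559294}{24741629943}} = \left(- \frac{183205171539}{498464}\right) \frac{24741629943}{11574223774559294} = - \frac{4532794557861773792277}{5769333879561923924416}$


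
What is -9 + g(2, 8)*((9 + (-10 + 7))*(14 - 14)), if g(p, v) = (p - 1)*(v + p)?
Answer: -9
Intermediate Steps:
g(p, v) = (-1 + p)*(p + v)
-9 + g(2, 8)*((9 + (-10 + 7))*(14 - 14)) = -9 + (2² - 1*2 - 1*8 + 2*8)*((9 + (-10 + 7))*(14 - 14)) = -9 + (4 - 2 - 8 + 16)*((9 - 3)*0) = -9 + 10*(6*0) = -9 + 10*0 = -9 + 0 = -9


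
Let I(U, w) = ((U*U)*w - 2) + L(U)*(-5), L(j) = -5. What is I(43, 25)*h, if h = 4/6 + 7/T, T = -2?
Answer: -131036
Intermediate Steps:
I(U, w) = 23 + w*U² (I(U, w) = ((U*U)*w - 2) - 5*(-5) = (U²*w - 2) + 25 = (w*U² - 2) + 25 = (-2 + w*U²) + 25 = 23 + w*U²)
h = -17/6 (h = 4/6 + 7/(-2) = 4*(⅙) + 7*(-½) = ⅔ - 7/2 = -17/6 ≈ -2.8333)
I(43, 25)*h = (23 + 25*43²)*(-17/6) = (23 + 25*1849)*(-17/6) = (23 + 46225)*(-17/6) = 46248*(-17/6) = -131036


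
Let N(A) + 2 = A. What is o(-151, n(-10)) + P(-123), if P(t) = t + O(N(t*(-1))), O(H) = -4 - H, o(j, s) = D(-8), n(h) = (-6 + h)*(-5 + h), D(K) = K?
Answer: -256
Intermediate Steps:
N(A) = -2 + A
o(j, s) = -8
P(t) = -2 + 2*t (P(t) = t + (-4 - (-2 + t*(-1))) = t + (-4 - (-2 - t)) = t + (-4 + (2 + t)) = t + (-2 + t) = -2 + 2*t)
o(-151, n(-10)) + P(-123) = -8 + (-2 + 2*(-123)) = -8 + (-2 - 246) = -8 - 248 = -256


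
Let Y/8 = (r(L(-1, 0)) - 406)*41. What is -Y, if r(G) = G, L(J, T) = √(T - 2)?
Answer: 133168 - 328*I*√2 ≈ 1.3317e+5 - 463.86*I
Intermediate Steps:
L(J, T) = √(-2 + T)
Y = -133168 + 328*I*√2 (Y = 8*((√(-2 + 0) - 406)*41) = 8*((√(-2) - 406)*41) = 8*((I*√2 - 406)*41) = 8*((-406 + I*√2)*41) = 8*(-16646 + 41*I*√2) = -133168 + 328*I*√2 ≈ -1.3317e+5 + 463.86*I)
-Y = -(-133168 + 328*I*√2) = 133168 - 328*I*√2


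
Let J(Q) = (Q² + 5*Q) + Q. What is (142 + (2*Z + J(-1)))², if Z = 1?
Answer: 19321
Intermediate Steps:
J(Q) = Q² + 6*Q
(142 + (2*Z + J(-1)))² = (142 + (2*1 - (6 - 1)))² = (142 + (2 - 1*5))² = (142 + (2 - 5))² = (142 - 3)² = 139² = 19321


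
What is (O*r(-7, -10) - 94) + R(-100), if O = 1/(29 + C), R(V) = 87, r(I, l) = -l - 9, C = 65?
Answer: -657/94 ≈ -6.9894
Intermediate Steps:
r(I, l) = -9 - l
O = 1/94 (O = 1/(29 + 65) = 1/94 ≈ 0.010638)
(O*r(-7, -10) - 94) + R(-100) = ((-9 - 1*(-10))/94 - 94) + 87 = ((-9 + 10)/94 - 94) + 87 = ((1/94)*1 - 94) + 87 = (1/94 - 94) + 87 = -8835/94 + 87 = -657/94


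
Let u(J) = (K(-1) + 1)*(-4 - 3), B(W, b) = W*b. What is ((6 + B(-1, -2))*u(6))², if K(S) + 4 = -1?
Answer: 50176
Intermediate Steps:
K(S) = -5 (K(S) = -4 - 1 = -5)
u(J) = 28 (u(J) = (-5 + 1)*(-4 - 3) = -4*(-7) = 28)
((6 + B(-1, -2))*u(6))² = ((6 - 1*(-2))*28)² = ((6 + 2)*28)² = (8*28)² = 224² = 50176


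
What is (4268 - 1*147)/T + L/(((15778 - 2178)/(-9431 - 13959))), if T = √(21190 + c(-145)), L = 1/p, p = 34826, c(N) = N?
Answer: -2339/47363360 + 4121*√21045/21045 ≈ 28.407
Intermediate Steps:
L = 1/34826 ≈ 2.8714e-5
T = √21045 (T = √(21190 - 145) = √21045 ≈ 145.07)
(4268 - 1*147)/T + L/(((15778 - 2178)/(-9431 - 13959))) = (4268 - 1*147)/(√21045) + 1/(34826*(((15778 - 2178)/(-9431 - 13959)))) = (4268 - 147)*(√21045/21045) + 1/(34826*((13600/(-23390)))) = 4121*(√21045/21045) + 1/(34826*((13600*(-1/23390)))) = 4121*√21045/21045 + 1/(34826*(-1360/2339)) = 4121*√21045/21045 + (1/34826)*(-2339/1360) = 4121*√21045/21045 - 2339/47363360 = -2339/47363360 + 4121*√21045/21045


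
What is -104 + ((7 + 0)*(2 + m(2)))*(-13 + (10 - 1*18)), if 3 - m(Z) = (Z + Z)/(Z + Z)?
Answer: -692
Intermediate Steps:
m(Z) = 2 (m(Z) = 3 - (Z + Z)/(Z + Z) = 3 - 2*Z/(2*Z) = 3 - 2*Z*1/(2*Z) = 3 - 1*1 = 3 - 1 = 2)
-104 + ((7 + 0)*(2 + m(2)))*(-13 + (10 - 1*18)) = -104 + ((7 + 0)*(2 + 2))*(-13 + (10 - 1*18)) = -104 + (7*4)*(-13 + (10 - 18)) = -104 + 28*(-13 - 8) = -104 + 28*(-21) = -104 - 588 = -692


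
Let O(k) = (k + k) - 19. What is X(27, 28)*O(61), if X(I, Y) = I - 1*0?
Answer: 2781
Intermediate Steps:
O(k) = -19 + 2*k (O(k) = 2*k - 19 = -19 + 2*k)
X(I, Y) = I (X(I, Y) = I + 0 = I)
X(27, 28)*O(61) = 27*(-19 + 2*61) = 27*(-19 + 122) = 27*103 = 2781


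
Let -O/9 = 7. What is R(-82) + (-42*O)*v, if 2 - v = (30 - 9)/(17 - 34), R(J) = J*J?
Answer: 259838/17 ≈ 15285.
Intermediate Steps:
R(J) = J²
O = -63 (O = -9*7 = -63)
v = 55/17 (v = 2 - (30 - 9)/(17 - 34) = 2 - 21/(-17) = 2 - 21*(-1)/17 = 2 - 1*(-21/17) = 2 + 21/17 = 55/17 ≈ 3.2353)
R(-82) + (-42*O)*v = (-82)² - 42*(-63)*(55/17) = 6724 + 2646*(55/17) = 6724 + 145530/17 = 259838/17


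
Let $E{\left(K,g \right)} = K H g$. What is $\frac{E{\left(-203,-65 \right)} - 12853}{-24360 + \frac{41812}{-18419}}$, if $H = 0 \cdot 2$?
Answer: $\frac{236739407}{448728652} \approx 0.52758$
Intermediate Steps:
$H = 0$
$E{\left(K,g \right)} = 0$ ($E{\left(K,g \right)} = K 0 g = 0 g = 0$)
$\frac{E{\left(-203,-65 \right)} - 12853}{-24360 + \frac{41812}{-18419}} = \frac{0 - 12853}{-24360 + \frac{41812}{-18419}} = - \frac{12853}{-24360 + 41812 \left(- \frac{1}{18419}\right)} = - \frac{12853}{-24360 - \frac{41812}{18419}} = - \frac{12853}{- \frac{448728652}{18419}} = \left(-12853\right) \left(- \frac{18419}{448728652}\right) = \frac{236739407}{448728652}$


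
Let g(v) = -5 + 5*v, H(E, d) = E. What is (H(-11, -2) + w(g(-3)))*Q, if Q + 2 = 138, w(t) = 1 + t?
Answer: -4080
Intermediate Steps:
Q = 136 (Q = -2 + 138 = 136)
(H(-11, -2) + w(g(-3)))*Q = (-11 + (1 + (-5 + 5*(-3))))*136 = (-11 + (1 + (-5 - 15)))*136 = (-11 + (1 - 20))*136 = (-11 - 19)*136 = -30*136 = -4080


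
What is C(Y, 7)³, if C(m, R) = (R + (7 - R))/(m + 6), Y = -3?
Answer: 343/27 ≈ 12.704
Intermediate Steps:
C(m, R) = 7/(6 + m)
C(Y, 7)³ = (7/(6 - 3))³ = (7/3)³ = 343/27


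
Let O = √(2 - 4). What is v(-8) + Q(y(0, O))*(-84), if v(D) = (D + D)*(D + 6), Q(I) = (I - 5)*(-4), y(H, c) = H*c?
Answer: -1648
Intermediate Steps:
O = I*√2 (O = √(-2) = I*√2 ≈ 1.4142*I)
Q(I) = 20 - 4*I (Q(I) = (-5 + I)*(-4) = 20 - 4*I)
v(D) = 2*D*(6 + D) (v(D) = (2*D)*(6 + D) = 2*D*(6 + D))
v(-8) + Q(y(0, O))*(-84) = 2*(-8)*(6 - 8) + (20 - 0*I*√2)*(-84) = 2*(-8)*(-2) + (20 - 4*0)*(-84) = 32 + (20 + 0)*(-84) = 32 + 20*(-84) = 32 - 1680 = -1648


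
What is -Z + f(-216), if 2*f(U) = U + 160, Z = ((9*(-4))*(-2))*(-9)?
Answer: 620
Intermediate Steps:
Z = -648 (Z = -36*(-2)*(-9) = 72*(-9) = -648)
f(U) = 80 + U/2 (f(U) = (U + 160)/2 = (160 + U)/2 = 80 + U/2)
-Z + f(-216) = -1*(-648) + (80 + (½)*(-216)) = 648 + (80 - 108) = 648 - 28 = 620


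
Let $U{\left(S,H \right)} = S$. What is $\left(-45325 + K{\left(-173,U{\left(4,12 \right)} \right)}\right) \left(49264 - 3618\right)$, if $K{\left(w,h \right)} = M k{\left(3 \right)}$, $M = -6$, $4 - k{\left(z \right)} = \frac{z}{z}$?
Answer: $-2069726578$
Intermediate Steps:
$k{\left(z \right)} = 3$ ($k{\left(z \right)} = 4 - \frac{z}{z} = 4 - 1 = 3$)
$K{\left(w,h \right)} = -18$ ($K{\left(w,h \right)} = \left(-6\right) 3 = -18$)
$\left(-45325 + K{\left(-173,U{\left(4,12 \right)} \right)}\right) \left(49264 - 3618\right) = \left(-45325 - 18\right) \left(49264 - 3618\right) = \left(-45343\right) 45646 = -2069726578$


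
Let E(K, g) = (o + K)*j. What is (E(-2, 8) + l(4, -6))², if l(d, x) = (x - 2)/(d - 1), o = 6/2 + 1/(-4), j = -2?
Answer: 625/36 ≈ 17.361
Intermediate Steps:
o = 11/4 (o = 6*(½) + 1*(-¼) = 3 - ¼ = 11/4 ≈ 2.7500)
E(K, g) = -11/2 - 2*K (E(K, g) = (11/4 + K)*(-2) = -11/2 - 2*K)
l(d, x) = (-2 + x)/(-1 + d)
(E(-2, 8) + l(4, -6))² = ((-11/2 - 2*(-2)) + (-2 - 6)/(-1 + 4))² = ((-11/2 + 4) - 8/3)² = (-3/2 + (⅓)*(-8))² = (-3/2 - 8/3)² = (-25/6)² = 625/36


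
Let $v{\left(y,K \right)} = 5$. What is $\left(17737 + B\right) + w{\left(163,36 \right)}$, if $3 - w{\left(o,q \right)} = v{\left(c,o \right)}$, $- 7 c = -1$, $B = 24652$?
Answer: $42387$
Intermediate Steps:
$c = \frac{1}{7}$ ($c = \left(- \frac{1}{7}\right) \left(-1\right) = \frac{1}{7} \approx 0.14286$)
$w{\left(o,q \right)} = -2$ ($w{\left(o,q \right)} = 3 - 5 = -2$)
$\left(17737 + B\right) + w{\left(163,36 \right)} = \left(17737 + 24652\right) - 2 = 42389 - 2 = 42387$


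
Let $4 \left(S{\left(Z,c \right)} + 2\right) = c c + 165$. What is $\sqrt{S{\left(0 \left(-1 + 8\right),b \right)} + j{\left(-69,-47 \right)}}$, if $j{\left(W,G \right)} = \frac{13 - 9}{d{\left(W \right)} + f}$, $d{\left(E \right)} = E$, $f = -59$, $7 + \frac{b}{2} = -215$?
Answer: $\frac{\sqrt{3156686}}{8} \approx 222.09$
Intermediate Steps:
$b = -444$ ($b = -14 + 2 \left(-215\right) = -14 - 430 = -444$)
$j{\left(W,G \right)} = \frac{4}{-59 + W}$ ($j{\left(W,G \right)} = \frac{13 - 9}{W - 59} = \frac{4}{-59 + W}$)
$S{\left(Z,c \right)} = \frac{157}{4} + \frac{c^{2}}{4}$ ($S{\left(Z,c \right)} = -2 + \frac{c c + 165}{4} = -2 + \frac{c^{2} + 165}{4} = -2 + \frac{165 + c^{2}}{4} = -2 + \left(\frac{165}{4} + \frac{c^{2}}{4}\right) = \frac{157}{4} + \frac{c^{2}}{4}$)
$\sqrt{S{\left(0 \left(-1 + 8\right),b \right)} + j{\left(-69,-47 \right)}} = \sqrt{\left(\frac{157}{4} + \frac{\left(-444\right)^{2}}{4}\right) + \frac{4}{-59 - 69}} = \sqrt{\left(\frac{157}{4} + \frac{1}{4} \cdot 197136\right) + \frac{4}{-128}} = \sqrt{\left(\frac{157}{4} + 49284\right) + 4 \left(- \frac{1}{128}\right)} = \sqrt{\frac{197293}{4} - \frac{1}{32}} = \sqrt{\frac{1578343}{32}} = \frac{\sqrt{3156686}}{8}$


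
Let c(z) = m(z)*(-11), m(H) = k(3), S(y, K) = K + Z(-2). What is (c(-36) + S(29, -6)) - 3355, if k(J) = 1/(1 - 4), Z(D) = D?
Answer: -10078/3 ≈ -3359.3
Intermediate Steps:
S(y, K) = -2 + K (S(y, K) = K - 2 = -2 + K)
k(J) = -1/3 (k(J) = 1/(-3) = -1/3)
m(H) = -1/3
c(z) = 11/3 (c(z) = -1/3*(-11) = 11/3)
(c(-36) + S(29, -6)) - 3355 = (11/3 + (-2 - 6)) - 3355 = (11/3 - 8) - 3355 = -13/3 - 3355 = -10078/3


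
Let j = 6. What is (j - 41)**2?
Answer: 1225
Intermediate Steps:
(j - 41)**2 = (6 - 41)**2 = (-35)**2 = 1225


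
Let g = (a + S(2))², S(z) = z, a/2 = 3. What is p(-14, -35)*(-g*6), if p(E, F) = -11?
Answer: 4224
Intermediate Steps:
a = 6 (a = 2*3 = 6)
g = 64 (g = (6 + 2)² = 8² = 64)
p(-14, -35)*(-g*6) = -11*(-1*64)*6 = -(-704)*6 = -11*(-384) = 4224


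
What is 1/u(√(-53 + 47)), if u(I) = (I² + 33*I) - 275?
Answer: -281/85495 - 33*I*√6/85495 ≈ -0.0032867 - 0.00094547*I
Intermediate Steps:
u(I) = -275 + I² + 33*I
1/u(√(-53 + 47)) = 1/(-275 + (√(-53 + 47))² + 33*√(-53 + 47)) = 1/(-275 + (√(-6))² + 33*√(-6)) = 1/(-275 + (I*√6)² + 33*(I*√6)) = 1/(-275 - 6 + 33*I*√6) = 1/(-281 + 33*I*√6)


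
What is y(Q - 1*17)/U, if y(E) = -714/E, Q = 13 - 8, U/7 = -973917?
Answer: -17/1947834 ≈ -8.7276e-6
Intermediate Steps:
U = -6817419 (U = 7*(-973917) = -6817419)
Q = 5
y(Q - 1*17)/U = -714/(5 - 1*17)/(-6817419) = -714/(5 - 17)*(-1/6817419) = -714/(-12)*(-1/6817419) = -714*(-1/12)*(-1/6817419) = (119/2)*(-1/6817419) = -17/1947834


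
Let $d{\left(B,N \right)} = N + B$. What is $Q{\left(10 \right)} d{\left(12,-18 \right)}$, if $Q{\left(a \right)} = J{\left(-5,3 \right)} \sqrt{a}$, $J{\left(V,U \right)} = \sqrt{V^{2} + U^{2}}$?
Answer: $- 12 \sqrt{85} \approx -110.63$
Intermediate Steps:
$J{\left(V,U \right)} = \sqrt{U^{2} + V^{2}}$
$d{\left(B,N \right)} = B + N$
$Q{\left(a \right)} = \sqrt{34} \sqrt{a}$ ($Q{\left(a \right)} = \sqrt{3^{2} + \left(-5\right)^{2}} \sqrt{a} = \sqrt{9 + 25} \sqrt{a} = \sqrt{34} \sqrt{a}$)
$Q{\left(10 \right)} d{\left(12,-18 \right)} = \sqrt{34} \sqrt{10} \left(12 - 18\right) = 2 \sqrt{85} \left(-6\right) = - 12 \sqrt{85}$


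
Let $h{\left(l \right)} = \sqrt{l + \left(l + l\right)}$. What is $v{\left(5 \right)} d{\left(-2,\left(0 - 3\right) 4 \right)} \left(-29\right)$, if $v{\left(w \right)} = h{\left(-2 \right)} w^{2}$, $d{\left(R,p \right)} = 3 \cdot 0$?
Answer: $0$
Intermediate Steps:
$h{\left(l \right)} = \sqrt{3} \sqrt{l}$ ($h{\left(l \right)} = \sqrt{l + 2 l} = \sqrt{3 l} = \sqrt{3} \sqrt{l}$)
$d{\left(R,p \right)} = 0$
$v{\left(w \right)} = i \sqrt{6} w^{2}$ ($v{\left(w \right)} = \sqrt{3} \sqrt{-2} w^{2} = \sqrt{3} i \sqrt{2} w^{2} = i \sqrt{6} w^{2}$)
$v{\left(5 \right)} d{\left(-2,\left(0 - 3\right) 4 \right)} \left(-29\right) = i \sqrt{6} \cdot 5^{2} \cdot 0 \left(-29\right) = i \sqrt{6} \cdot 25 \cdot 0 \left(-29\right) = 25 i \sqrt{6} \cdot 0 \left(-29\right) = 0 \left(-29\right) = 0$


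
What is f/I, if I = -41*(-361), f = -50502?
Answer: -2658/779 ≈ -3.4121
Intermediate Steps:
I = 14801
f/I = -50502/14801 = -50502*1/14801 = -2658/779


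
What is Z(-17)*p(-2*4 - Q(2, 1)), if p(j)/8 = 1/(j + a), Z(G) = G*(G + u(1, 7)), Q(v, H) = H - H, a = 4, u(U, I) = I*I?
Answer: 1088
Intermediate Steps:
u(U, I) = I²
Q(v, H) = 0
Z(G) = G*(49 + G) (Z(G) = G*(G + 7²) = G*(G + 49) = G*(49 + G))
p(j) = 8/(4 + j) (p(j) = 8/(j + 4) = 8/(4 + j))
Z(-17)*p(-2*4 - Q(2, 1)) = (-17*(49 - 17))*(8/(4 + (-2*4 - 1*0))) = (-17*32)*(8/(4 + (-8 + 0))) = -4352/(4 - 8) = -4352/(-4) = -4352*(-1)/4 = -544*(-2) = 1088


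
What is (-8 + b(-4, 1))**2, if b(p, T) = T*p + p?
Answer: 256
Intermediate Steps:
b(p, T) = p + T*p
(-8 + b(-4, 1))**2 = (-8 - 4*(1 + 1))**2 = (-8 - 4*2)**2 = (-8 - 8)**2 = (-16)**2 = 256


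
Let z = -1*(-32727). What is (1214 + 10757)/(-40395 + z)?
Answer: -11971/7668 ≈ -1.5612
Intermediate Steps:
z = 32727
(1214 + 10757)/(-40395 + z) = (1214 + 10757)/(-40395 + 32727) = 11971/(-7668) = 11971*(-1/7668) = -11971/7668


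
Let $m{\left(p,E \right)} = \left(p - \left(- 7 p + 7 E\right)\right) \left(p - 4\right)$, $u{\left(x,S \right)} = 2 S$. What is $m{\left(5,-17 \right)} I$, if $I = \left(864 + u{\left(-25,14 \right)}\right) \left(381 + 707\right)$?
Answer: $154308864$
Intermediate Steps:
$m{\left(p,E \right)} = \left(-4 + p\right) \left(- 7 E + 8 p\right)$ ($m{\left(p,E \right)} = \left(p - \left(- 7 p + 7 E\right)\right) \left(-4 + p\right) = \left(- 7 E + 8 p\right) \left(-4 + p\right) = \left(-4 + p\right) \left(- 7 E + 8 p\right)$)
$I = 970496$ ($I = \left(864 + 2 \cdot 14\right) \left(381 + 707\right) = \left(864 + 28\right) 1088 = 892 \cdot 1088 = 970496$)
$m{\left(5,-17 \right)} I = \left(\left(-32\right) 5 + 8 \cdot 5^{2} + 28 \left(-17\right) - \left(-119\right) 5\right) 970496 = \left(-160 + 8 \cdot 25 - 476 + 595\right) 970496 = \left(-160 + 200 - 476 + 595\right) 970496 = 159 \cdot 970496 = 154308864$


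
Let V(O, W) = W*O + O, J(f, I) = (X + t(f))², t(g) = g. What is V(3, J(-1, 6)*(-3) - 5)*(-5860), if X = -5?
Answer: 1968960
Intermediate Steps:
J(f, I) = (-5 + f)²
V(O, W) = O + O*W (V(O, W) = O*W + O = O + O*W)
V(3, J(-1, 6)*(-3) - 5)*(-5860) = (3*(1 + ((-5 - 1)²*(-3) - 5)))*(-5860) = (3*(1 + ((-6)²*(-3) - 5)))*(-5860) = (3*(1 + (36*(-3) - 5)))*(-5860) = (3*(1 + (-108 - 5)))*(-5860) = (3*(1 - 113))*(-5860) = (3*(-112))*(-5860) = -336*(-5860) = 1968960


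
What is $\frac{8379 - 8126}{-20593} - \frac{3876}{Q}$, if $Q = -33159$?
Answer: $\frac{23809747}{227614429} \approx 0.10461$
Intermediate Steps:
$\frac{8379 - 8126}{-20593} - \frac{3876}{Q} = \frac{8379 - 8126}{-20593} - \frac{3876}{-33159} = \left(8379 - 8126\right) \left(- \frac{1}{20593}\right) - - \frac{1292}{11053} = 253 \left(- \frac{1}{20593}\right) + \frac{1292}{11053} = - \frac{253}{20593} + \frac{1292}{11053} = \frac{23809747}{227614429}$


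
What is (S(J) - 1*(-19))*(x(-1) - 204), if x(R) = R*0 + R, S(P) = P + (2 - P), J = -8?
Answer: -4305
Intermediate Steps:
S(P) = 2
x(R) = R (x(R) = 0 + R = R)
(S(J) - 1*(-19))*(x(-1) - 204) = (2 - 1*(-19))*(-1 - 204) = (2 + 19)*(-205) = 21*(-205) = -4305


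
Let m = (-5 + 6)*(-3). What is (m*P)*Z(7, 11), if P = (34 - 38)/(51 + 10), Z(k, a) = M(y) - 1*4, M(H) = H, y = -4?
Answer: -96/61 ≈ -1.5738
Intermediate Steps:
Z(k, a) = -8 (Z(k, a) = -4 - 1*4 = -4 - 4 = -8)
m = -3 (m = 1*(-3) = -3)
P = -4/61 ≈ -0.065574
(m*P)*Z(7, 11) = -3*(-4/61)*(-8) = (12/61)*(-8) = -96/61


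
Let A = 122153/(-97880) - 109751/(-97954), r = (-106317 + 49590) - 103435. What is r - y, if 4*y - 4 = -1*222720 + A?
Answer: -2003510547130779/19175475040 ≈ -1.0448e+5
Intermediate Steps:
r = -160162 (r = -56727 - 103435 = -160162)
A = -611473541/4793868760 (A = 122153*(-1/97880) - 109751*(-1/97954) = -122153/97880 + 109751/97954 = -611473541/4793868760 ≈ -0.12755)
y = -1067671886225701/19175475040 (y = 1 + (-1*222720 - 611473541/4793868760)/4 = 1 + (-222720 - 611473541/4793868760)/4 = 1 + (¼)*(-1067691061700741/4793868760) = 1 - 1067691061700741/19175475040 = -1067671886225701/19175475040 ≈ -55679.)
r - y = -160162 - 1*(-1067671886225701/19175475040) = -160162 + 1067671886225701/19175475040 = -2003510547130779/19175475040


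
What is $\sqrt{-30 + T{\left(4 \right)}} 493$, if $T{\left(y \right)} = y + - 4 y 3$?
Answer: $493 i \sqrt{74} \approx 4240.9 i$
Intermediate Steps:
$T{\left(y \right)} = - 11 y$ ($T{\left(y \right)} = y - 12 y = - 11 y$)
$\sqrt{-30 + T{\left(4 \right)}} 493 = \sqrt{-30 - 44} \cdot 493 = \sqrt{-74} \cdot 493 = i \sqrt{74} \cdot 493 = 493 i \sqrt{74}$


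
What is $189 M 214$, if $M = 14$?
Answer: $566244$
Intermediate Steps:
$189 M 214 = 189 \cdot 14 \cdot 214 = 2646 \cdot 214 = 566244$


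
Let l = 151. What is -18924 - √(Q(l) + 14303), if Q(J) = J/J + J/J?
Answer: -18924 - √14305 ≈ -19044.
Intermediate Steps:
Q(J) = 2 (Q(J) = 1 + 1 = 2)
-18924 - √(Q(l) + 14303) = -18924 - √(2 + 14303) = -18924 - √14305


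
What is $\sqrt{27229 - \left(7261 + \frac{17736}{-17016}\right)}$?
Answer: $\frac{\sqrt{10038058159}}{709} \approx 141.31$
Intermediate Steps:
$\sqrt{27229 - \left(7261 + \frac{17736}{-17016}\right)} = \sqrt{27229 - \frac{5147310}{709}} = \sqrt{\frac{14158051}{709}} = \frac{\sqrt{10038058159}}{709}$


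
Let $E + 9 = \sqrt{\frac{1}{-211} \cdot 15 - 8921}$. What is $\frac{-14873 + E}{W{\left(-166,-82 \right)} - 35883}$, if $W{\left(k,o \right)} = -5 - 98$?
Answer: $\frac{7441}{17993} - \frac{i \sqrt{397175006}}{7593046} \approx 0.41355 - 0.0026247 i$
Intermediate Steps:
$W{\left(k,o \right)} = -103$
$E = -9 + \frac{i \sqrt{397175006}}{211}$ ($E = -9 + \sqrt{\frac{1}{-211} \cdot 15 - 8921} = -9 + \sqrt{\left(- \frac{1}{211}\right) 15 - 8921} = -9 + \sqrt{- \frac{15}{211} - 8921} = -9 + \sqrt{- \frac{1882346}{211}} = -9 + \frac{i \sqrt{397175006}}{211} \approx -9.0 + 94.451 i$)
$\frac{-14873 + E}{W{\left(-166,-82 \right)} - 35883} = \frac{-14873 - \left(9 - \frac{i \sqrt{397175006}}{211}\right)}{-103 - 35883} = \frac{-14882 + \frac{i \sqrt{397175006}}{211}}{-35986} = \left(-14882 + \frac{i \sqrt{397175006}}{211}\right) \left(- \frac{1}{35986}\right) = \frac{7441}{17993} - \frac{i \sqrt{397175006}}{7593046}$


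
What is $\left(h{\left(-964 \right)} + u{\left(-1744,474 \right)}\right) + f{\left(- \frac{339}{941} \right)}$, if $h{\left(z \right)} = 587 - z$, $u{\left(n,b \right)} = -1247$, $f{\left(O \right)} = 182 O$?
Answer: $\frac{224366}{941} \approx 238.43$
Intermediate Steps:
$\left(h{\left(-964 \right)} + u{\left(-1744,474 \right)}\right) + f{\left(- \frac{339}{941} \right)} = \left(\left(587 - -964\right) - 1247\right) + 182 \left(- \frac{339}{941}\right) = \left(\left(587 + 964\right) - 1247\right) + 182 \left(\left(-339\right) \frac{1}{941}\right) = \left(1551 - 1247\right) + 182 \left(- \frac{339}{941}\right) = 304 - \frac{61698}{941} = \frac{224366}{941}$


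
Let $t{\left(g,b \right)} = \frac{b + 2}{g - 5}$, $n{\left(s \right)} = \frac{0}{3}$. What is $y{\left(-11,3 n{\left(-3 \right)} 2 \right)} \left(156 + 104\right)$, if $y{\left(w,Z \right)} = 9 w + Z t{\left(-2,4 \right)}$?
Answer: $-25740$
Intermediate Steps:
$n{\left(s \right)} = 0$ ($n{\left(s \right)} = 0 \cdot \frac{1}{3} = 0$)
$t{\left(g,b \right)} = \frac{2 + b}{-5 + g}$
$y{\left(w,Z \right)} = 9 w - \frac{6 Z}{7}$ ($y{\left(w,Z \right)} = 9 w + Z \frac{2 + 4}{-5 - 2} = 9 w + Z \frac{1}{-7} \cdot 6 = 9 w + Z \left(\left(- \frac{1}{7}\right) 6\right) = 9 w + Z \left(- \frac{6}{7}\right) = 9 w - \frac{6 Z}{7}$)
$y{\left(-11,3 n{\left(-3 \right)} 2 \right)} \left(156 + 104\right) = \left(9 \left(-11\right) - \frac{6 \cdot 3 \cdot 0 \cdot 2}{7}\right) \left(156 + 104\right) = \left(-99 - \frac{6 \cdot 0 \cdot 2}{7}\right) 260 = \left(-99 - 0\right) 260 = \left(-99 + 0\right) 260 = \left(-99\right) 260 = -25740$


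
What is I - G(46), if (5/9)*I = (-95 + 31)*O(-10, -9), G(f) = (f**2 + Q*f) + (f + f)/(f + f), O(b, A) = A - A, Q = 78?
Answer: -5705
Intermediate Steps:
O(b, A) = 0
G(f) = 1 + f**2 + 78*f (G(f) = (f**2 + 78*f) + (f + f)/(f + f) = (f**2 + 78*f) + (2*f)/((2*f)) = (f**2 + 78*f) + (2*f)*(1/(2*f)) = (f**2 + 78*f) + 1 = 1 + f**2 + 78*f)
I = 0 (I = 9*((-95 + 31)*0)/5 = 9*(-64*0)/5 = (9/5)*0 = 0)
I - G(46) = 0 - (1 + 46**2 + 78*46) = 0 - (1 + 2116 + 3588) = 0 - 1*5705 = 0 - 5705 = -5705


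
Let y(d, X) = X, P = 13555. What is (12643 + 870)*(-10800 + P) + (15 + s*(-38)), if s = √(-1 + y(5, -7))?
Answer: 37228330 - 76*I*√2 ≈ 3.7228e+7 - 107.48*I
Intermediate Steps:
s = 2*I*√2 (s = √(-1 - 7) = √(-8) = 2*I*√2 ≈ 2.8284*I)
(12643 + 870)*(-10800 + P) + (15 + s*(-38)) = (12643 + 870)*(-10800 + 13555) + (15 + (2*I*√2)*(-38)) = 13513*2755 + (15 - 76*I*√2) = 37228315 + (15 - 76*I*√2) = 37228330 - 76*I*√2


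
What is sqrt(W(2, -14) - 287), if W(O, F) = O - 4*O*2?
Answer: I*sqrt(301) ≈ 17.349*I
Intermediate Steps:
W(O, F) = -7*O (W(O, F) = O - 8*O = -7*O)
sqrt(W(2, -14) - 287) = sqrt(-7*2 - 287) = sqrt(-14 - 287) = sqrt(-301) = I*sqrt(301)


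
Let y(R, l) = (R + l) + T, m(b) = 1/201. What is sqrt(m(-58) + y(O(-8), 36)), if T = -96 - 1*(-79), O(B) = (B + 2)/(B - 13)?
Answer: sqrt(38188794)/1407 ≈ 4.3921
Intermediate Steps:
O(B) = (2 + B)/(-13 + B)
T = -17 (T = -96 + 79 = -17)
m(b) = 1/201
y(R, l) = -17 + R + l (y(R, l) = (R + l) - 17 = -17 + R + l)
sqrt(m(-58) + y(O(-8), 36)) = sqrt(1/201 + (-17 + (2 - 8)/(-13 - 8) + 36)) = sqrt(1/201 + (-17 - 6/(-21) + 36)) = sqrt(1/201 + (-17 - 1/21*(-6) + 36)) = sqrt(1/201 + (-17 + 2/7 + 36)) = sqrt(1/201 + 135/7) = sqrt(27142/1407) = sqrt(38188794)/1407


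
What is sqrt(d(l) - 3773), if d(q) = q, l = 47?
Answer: 9*I*sqrt(46) ≈ 61.041*I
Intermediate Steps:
sqrt(d(l) - 3773) = sqrt(47 - 3773) = sqrt(-3726) = 9*I*sqrt(46)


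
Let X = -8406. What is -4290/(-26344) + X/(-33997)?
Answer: 183647397/447808484 ≈ 0.41010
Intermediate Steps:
-4290/(-26344) + X/(-33997) = -4290/(-26344) - 8406/(-33997) = -4290*(-1/26344) - 8406*(-1/33997) = 2145/13172 + 8406/33997 = 183647397/447808484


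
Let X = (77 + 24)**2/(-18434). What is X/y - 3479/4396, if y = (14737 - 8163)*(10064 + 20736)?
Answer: -463763322021957/586002746929600 ≈ -0.79140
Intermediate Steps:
y = 202479200 (y = 6574*30800 = 202479200)
X = -10201/18434 (X = 101**2*(-1/18434) = 10201*(-1/18434) = -10201/18434 ≈ -0.55338)
X/y - 3479/4396 = -10201/18434/202479200 - 3479/4396 = -10201/18434*1/202479200 - 3479*1/4396 = -10201/3732501572800 - 497/628 = -463763322021957/586002746929600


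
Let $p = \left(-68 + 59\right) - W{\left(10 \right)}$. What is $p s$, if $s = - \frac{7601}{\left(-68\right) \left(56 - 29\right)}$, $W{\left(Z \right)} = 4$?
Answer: $- \frac{98813}{1836} \approx -53.82$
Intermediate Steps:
$s = \frac{7601}{1836}$ ($s = - \frac{7601}{\left(-68\right) 27} = - \frac{7601}{-1836} = \left(-7601\right) \left(- \frac{1}{1836}\right) = \frac{7601}{1836} \approx 4.14$)
$p = -13$ ($p = \left(-68 + 59\right) - 4 = -9 - 4 = -13$)
$p s = \left(-13\right) \frac{7601}{1836} = - \frac{98813}{1836}$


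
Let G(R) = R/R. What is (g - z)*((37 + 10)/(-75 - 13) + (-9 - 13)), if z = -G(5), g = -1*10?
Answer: 17847/88 ≈ 202.81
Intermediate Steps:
G(R) = 1
g = -10
z = -1 (z = -1*1 = -1)
(g - z)*((37 + 10)/(-75 - 13) + (-9 - 13)) = (-10 - 1*(-1))*((37 + 10)/(-75 - 13) + (-9 - 13)) = (-10 + 1)*(47/(-88) - 22) = -9*(47*(-1/88) - 22) = -9*(-47/88 - 22) = -9*(-1983/88) = 17847/88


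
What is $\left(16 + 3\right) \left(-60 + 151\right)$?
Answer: $1729$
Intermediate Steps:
$\left(16 + 3\right) \left(-60 + 151\right) = 19 \cdot 91 = 1729$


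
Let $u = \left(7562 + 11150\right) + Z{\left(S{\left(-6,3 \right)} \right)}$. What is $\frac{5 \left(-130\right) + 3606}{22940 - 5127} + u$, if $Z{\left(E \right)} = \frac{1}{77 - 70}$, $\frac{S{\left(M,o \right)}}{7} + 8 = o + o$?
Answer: $\frac{2333256497}{124691} \approx 18712.0$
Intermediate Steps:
$S{\left(M,o \right)} = -56 + 14 o$ ($S{\left(M,o \right)} = -56 + 7 \left(o + o\right) = -56 + 7 \cdot 2 o = -56 + 14 o$)
$Z{\left(E \right)} = \frac{1}{7}$ ($Z{\left(E \right)} = \frac{1}{77 - 70} = \frac{1}{7}$)
$u = \frac{130985}{7}$ ($u = \left(7562 + 11150\right) + \frac{1}{7} = 18712 + \frac{1}{7} = \frac{130985}{7} \approx 18712.0$)
$\frac{5 \left(-130\right) + 3606}{22940 - 5127} + u = \frac{5 \left(-130\right) + 3606}{22940 - 5127} + \frac{130985}{7} = \frac{-650 + 3606}{17813} + \frac{130985}{7} = 2956 \cdot \frac{1}{17813} + \frac{130985}{7} = \frac{2956}{17813} + \frac{130985}{7} = \frac{2333256497}{124691}$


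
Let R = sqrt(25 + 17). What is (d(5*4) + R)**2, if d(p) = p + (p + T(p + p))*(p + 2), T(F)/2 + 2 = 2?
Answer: (460 + sqrt(42))**2 ≈ 2.1760e+5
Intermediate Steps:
T(F) = 0 (T(F) = -4 + 2*2 = -4 + 4 = 0)
R = sqrt(42) ≈ 6.4807
d(p) = p + p*(2 + p) (d(p) = p + (p + 0)*(p + 2) = p + p*(2 + p))
(d(5*4) + R)**2 = ((5*4)*(3 + 5*4) + sqrt(42))**2 = (20*(3 + 20) + sqrt(42))**2 = (20*23 + sqrt(42))**2 = (460 + sqrt(42))**2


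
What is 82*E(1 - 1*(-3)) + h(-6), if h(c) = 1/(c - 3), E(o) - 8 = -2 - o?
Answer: 1475/9 ≈ 163.89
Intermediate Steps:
E(o) = 6 - o (E(o) = 8 + (-2 - o) = 6 - o)
h(c) = 1/(-3 + c)
82*E(1 - 1*(-3)) + h(-6) = 82*(6 - (1 - 1*(-3))) + 1/(-3 - 6) = 82*(6 - (1 + 3)) + 1/(-9) = 82*(6 - 1*4) - ⅑ = 82*(6 - 4) - ⅑ = 82*2 - ⅑ = 164 - ⅑ = 1475/9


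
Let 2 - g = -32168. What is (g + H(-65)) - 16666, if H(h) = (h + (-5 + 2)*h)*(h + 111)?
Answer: 21484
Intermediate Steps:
g = 32170 (g = 2 - 1*(-32168) = 2 + 32168 = 32170)
H(h) = -2*h*(111 + h) (H(h) = (h - 3*h)*(111 + h) = (-2*h)*(111 + h) = -2*h*(111 + h))
(g + H(-65)) - 16666 = (32170 - 2*(-65)*(111 - 65)) - 16666 = (32170 - 2*(-65)*46) - 16666 = (32170 + 5980) - 16666 = 38150 - 16666 = 21484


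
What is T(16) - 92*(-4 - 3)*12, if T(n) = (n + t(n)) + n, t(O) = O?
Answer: 7776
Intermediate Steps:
T(n) = 3*n (T(n) = (n + n) + n = 2*n + n = 3*n)
T(16) - 92*(-4 - 3)*12 = 3*16 - 92*(-4 - 3)*12 = 48 - (-644)*12 = 48 - 92*(-84) = 48 + 7728 = 7776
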